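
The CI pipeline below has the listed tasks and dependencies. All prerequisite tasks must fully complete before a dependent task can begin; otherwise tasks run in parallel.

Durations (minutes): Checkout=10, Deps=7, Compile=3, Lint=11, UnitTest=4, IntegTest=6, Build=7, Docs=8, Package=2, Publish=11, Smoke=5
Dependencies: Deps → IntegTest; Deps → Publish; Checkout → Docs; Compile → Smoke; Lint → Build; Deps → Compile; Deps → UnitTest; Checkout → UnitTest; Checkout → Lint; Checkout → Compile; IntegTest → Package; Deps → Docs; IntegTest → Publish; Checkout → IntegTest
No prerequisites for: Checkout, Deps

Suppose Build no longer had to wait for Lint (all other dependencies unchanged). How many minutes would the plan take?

With the dependency in place, Checkout→Lint→Build = 10+11+7 = 28 sets the finish at 28 minutes.
Without Lint→Build, Build's earliest start moves from 21 to 0.
After: Checkout→IntegTest→Publish = 10+6+11 = 27 → 27 minutes.

27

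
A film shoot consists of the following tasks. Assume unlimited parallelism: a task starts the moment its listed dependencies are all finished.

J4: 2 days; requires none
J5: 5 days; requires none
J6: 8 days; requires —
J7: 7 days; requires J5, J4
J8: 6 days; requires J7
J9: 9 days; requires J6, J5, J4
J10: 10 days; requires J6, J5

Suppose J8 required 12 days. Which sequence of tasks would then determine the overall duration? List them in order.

J5, J7, J8

The binding path is J5→J7→J8 = 5+7+6 = 18; finish at 18 days.
Since J8 is critical, the +6 change carries straight to that chain (now 24 days).
The critical path is still J5→J7→J8; finish is now 24 days.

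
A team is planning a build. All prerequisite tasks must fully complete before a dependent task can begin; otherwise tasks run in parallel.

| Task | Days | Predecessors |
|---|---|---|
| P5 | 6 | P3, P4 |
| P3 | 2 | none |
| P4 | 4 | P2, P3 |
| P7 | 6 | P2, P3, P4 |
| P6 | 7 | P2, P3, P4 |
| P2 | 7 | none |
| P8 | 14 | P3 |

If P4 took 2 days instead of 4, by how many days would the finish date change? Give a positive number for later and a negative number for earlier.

As given, the longest chain is P2→P4→P6 = 7+4+7 = 18, so the finish is 18 days.
P4 is on the critical path; changing it to 2 makes that path 16 days.
That remains the longest chain; total 16 days.
Change in finish: 16 − 18 = -2 days.

-2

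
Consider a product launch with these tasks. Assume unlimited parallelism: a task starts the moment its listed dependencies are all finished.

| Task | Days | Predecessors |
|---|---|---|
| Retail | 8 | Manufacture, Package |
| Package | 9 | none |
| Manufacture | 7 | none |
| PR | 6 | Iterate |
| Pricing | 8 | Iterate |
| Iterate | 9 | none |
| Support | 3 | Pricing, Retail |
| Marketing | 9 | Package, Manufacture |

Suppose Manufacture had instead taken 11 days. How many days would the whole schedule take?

Actual critical path: Iterate→Pricing→Support = 9+8+3 = 20 ⇒ 20 days.
Manufacture is off the critical path — its longest chain is 18 days, giving 2 of slack.
Now Manufacture→Retail→Support = 11+8+3 = 22 is longest, so the finish becomes 22 days.

22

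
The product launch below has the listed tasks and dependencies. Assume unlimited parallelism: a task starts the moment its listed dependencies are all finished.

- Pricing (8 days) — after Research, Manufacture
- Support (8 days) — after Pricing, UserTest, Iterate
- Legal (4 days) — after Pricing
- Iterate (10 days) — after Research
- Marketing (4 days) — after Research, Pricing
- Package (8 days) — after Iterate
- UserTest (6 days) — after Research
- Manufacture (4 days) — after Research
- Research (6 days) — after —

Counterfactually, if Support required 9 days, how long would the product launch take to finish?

27

Baseline: Research→Manufacture→Pricing→Support = 6+4+8+8 = 26 → 26 days.
Since Support is critical, the +1 change carries straight to that chain (now 27 days).
No other chain overtakes it, so the finish is 27 days.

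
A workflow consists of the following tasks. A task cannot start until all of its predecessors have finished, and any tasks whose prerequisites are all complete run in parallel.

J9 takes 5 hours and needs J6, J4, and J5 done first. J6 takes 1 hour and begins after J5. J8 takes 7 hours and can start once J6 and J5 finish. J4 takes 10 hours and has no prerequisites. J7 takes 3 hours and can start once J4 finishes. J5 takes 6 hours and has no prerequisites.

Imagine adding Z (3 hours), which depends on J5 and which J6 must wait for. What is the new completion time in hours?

17

Originally the workflow takes 15 hours.
With Z inserted, J6 now waits for max(J5, Z).
New critical path: J5→Z→J6→J8 = 6+3+1+7 = 17 ⇒ 17 hours.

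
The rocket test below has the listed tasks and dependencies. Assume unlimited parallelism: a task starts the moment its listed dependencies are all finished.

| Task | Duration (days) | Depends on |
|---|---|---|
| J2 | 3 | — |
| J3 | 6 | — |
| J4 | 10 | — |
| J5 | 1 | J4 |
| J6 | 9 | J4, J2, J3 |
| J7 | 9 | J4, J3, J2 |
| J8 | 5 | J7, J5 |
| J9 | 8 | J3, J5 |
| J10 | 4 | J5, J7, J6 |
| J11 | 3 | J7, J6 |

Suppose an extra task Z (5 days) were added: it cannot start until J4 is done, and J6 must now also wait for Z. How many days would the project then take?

28

Originally the project takes 24 days.
With Z inserted, J6 now waits for max(J4, J2, J3, Z).
New critical path: J4→Z→J6→J10 = 10+5+9+4 = 28 ⇒ 28 days.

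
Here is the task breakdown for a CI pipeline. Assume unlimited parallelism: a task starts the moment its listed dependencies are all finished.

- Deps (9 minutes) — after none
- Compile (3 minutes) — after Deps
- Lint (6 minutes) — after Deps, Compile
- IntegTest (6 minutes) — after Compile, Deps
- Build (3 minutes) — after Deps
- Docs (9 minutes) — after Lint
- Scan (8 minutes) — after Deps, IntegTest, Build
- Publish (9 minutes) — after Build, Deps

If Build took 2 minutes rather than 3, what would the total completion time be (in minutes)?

27

Actual critical path: Deps→Compile→Lint→Docs = 9+3+6+9 = 27 ⇒ 27 minutes.
Build has 6 minutes of float (longest path through it is 21).
No other chain overtakes it, so the finish is 27 minutes.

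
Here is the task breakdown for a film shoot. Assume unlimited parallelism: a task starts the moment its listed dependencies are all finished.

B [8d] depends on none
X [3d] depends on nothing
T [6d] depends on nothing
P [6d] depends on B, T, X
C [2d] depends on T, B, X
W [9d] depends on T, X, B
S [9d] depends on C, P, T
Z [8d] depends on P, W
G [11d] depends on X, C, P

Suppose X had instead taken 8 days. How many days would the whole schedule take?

Actual critical path: B→P→G = 8+6+11 = 25 ⇒ 25 days.
X is off the critical path — its longest chain is 20 days, giving 5 of slack.
The critical path is still B→P→G; finish is now 25 days.

25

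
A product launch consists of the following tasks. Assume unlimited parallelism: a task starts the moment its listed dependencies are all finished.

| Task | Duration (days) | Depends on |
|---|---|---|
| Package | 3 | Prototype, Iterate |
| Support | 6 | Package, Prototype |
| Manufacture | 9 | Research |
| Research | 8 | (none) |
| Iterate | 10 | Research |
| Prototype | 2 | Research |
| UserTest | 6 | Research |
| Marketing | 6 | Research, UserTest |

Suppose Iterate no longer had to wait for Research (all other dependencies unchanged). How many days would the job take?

Original critical path: Research→Iterate→Package→Support = 8+10+3+6 = 27 ⇒ 27 days.
Without Research→Iterate, Iterate's earliest start moves from 8 to 0.
The longest chain is now Research→UserTest→Marketing = 8+6+6 = 20, so the job takes 20 days.

20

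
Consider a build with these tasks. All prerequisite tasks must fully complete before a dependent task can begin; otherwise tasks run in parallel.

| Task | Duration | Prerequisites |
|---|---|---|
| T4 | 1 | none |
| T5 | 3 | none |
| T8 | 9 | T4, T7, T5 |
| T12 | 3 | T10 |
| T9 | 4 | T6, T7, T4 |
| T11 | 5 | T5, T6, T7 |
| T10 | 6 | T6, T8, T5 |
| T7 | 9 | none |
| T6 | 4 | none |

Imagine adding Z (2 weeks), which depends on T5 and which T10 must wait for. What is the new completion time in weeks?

Originally the job takes 27 weeks.
With Z inserted, T10 now waits for max(T6, T8, T5, Z).
New critical path: T7→T8→T10→T12 = 9+9+6+3 = 27 ⇒ 27 weeks.

27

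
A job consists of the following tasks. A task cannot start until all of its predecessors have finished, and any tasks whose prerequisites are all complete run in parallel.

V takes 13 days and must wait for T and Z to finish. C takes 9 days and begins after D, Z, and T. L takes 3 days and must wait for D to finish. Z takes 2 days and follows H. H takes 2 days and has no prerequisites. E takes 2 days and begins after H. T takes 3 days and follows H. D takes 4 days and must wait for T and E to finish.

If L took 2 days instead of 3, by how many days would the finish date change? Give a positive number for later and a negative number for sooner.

The binding path is H→T→D→C = 2+3+4+9 = 18; finish at 18 days.
L is off the critical path — its longest chain is 12 days, giving 6 of slack.
That remains the longest chain; total 18 days.
Change in finish: 18 − 18 = +0 days.

0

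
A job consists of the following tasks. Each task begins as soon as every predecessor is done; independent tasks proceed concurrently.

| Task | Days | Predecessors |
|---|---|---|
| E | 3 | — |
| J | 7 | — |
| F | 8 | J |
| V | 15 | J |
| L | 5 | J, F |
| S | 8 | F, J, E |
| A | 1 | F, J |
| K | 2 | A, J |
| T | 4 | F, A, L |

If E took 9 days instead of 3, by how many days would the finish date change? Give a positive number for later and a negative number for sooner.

0

Actual critical path: J→F→L→T = 7+8+5+4 = 24 ⇒ 24 days.
E is off the critical path — its longest chain is 11 days, giving 13 of slack.
That remains the longest chain; total 24 days.
Change in finish: 24 − 24 = +0 days.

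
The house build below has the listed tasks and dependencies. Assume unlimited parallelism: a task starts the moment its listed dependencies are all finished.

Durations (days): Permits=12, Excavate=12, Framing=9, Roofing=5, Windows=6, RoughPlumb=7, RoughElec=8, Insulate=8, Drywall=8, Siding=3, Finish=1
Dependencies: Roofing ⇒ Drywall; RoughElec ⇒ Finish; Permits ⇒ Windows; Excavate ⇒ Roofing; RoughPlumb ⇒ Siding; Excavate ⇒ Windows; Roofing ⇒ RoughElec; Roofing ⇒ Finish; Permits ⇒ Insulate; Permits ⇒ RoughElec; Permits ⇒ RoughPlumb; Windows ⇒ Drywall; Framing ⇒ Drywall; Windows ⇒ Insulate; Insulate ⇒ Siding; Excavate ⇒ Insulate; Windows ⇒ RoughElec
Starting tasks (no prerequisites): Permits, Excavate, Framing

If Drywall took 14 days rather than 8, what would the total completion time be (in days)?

32

Baseline: Permits→Windows→Insulate→Siding = 12+6+8+3 = 29 → 29 days.
Drywall has 3 days of float (longest path through it is 26).
New critical path: Permits→Windows→Drywall = 12+6+14 = 32 ⇒ 32 days.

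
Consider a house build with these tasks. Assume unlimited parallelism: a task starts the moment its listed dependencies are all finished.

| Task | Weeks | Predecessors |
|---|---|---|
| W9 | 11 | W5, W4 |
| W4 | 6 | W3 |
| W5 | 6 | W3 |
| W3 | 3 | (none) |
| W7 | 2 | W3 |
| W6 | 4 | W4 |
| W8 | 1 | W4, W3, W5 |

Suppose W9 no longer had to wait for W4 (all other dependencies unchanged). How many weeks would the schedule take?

Original critical path: W3→W4→W9 = 3+6+11 = 20 ⇒ 20 weeks.
Dropping W4→W9 doesn't change W9's earliest start (9); another predecessor still binds.
New critical path: W3→W5→W9 = 3+6+11 = 20 ⇒ 20 weeks.

20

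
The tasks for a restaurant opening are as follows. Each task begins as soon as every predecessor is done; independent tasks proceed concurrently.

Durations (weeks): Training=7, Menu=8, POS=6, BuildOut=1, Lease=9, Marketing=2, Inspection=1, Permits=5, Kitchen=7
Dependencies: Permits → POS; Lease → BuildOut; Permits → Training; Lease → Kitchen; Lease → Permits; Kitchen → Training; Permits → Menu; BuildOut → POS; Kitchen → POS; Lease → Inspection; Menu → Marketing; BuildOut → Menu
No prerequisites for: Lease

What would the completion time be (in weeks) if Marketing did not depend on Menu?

Before: longest chain Lease→Permits→Menu→Marketing = 9+5+8+2 = 24, finish 24.
Without Menu→Marketing, Marketing's earliest start moves from 22 to 0.
The longest chain is now Lease→Kitchen→Training = 9+7+7 = 23, so the job takes 23 weeks.

23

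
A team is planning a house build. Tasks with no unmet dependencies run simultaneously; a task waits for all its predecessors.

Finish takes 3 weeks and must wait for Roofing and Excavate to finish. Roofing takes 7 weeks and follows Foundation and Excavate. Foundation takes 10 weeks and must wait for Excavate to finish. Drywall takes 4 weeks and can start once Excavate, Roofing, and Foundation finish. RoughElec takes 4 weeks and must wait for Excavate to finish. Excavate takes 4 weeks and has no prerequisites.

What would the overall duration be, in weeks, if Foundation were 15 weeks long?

Critical path before the change: Excavate→Foundation→Roofing→Drywall = 4+10+7+4 = 25 giving 25 weeks.
Foundation lies on that path, so at 15 weeks the path becomes 30 weeks.
The critical path is still Excavate→Foundation→Roofing→Drywall; finish is now 30 weeks.

30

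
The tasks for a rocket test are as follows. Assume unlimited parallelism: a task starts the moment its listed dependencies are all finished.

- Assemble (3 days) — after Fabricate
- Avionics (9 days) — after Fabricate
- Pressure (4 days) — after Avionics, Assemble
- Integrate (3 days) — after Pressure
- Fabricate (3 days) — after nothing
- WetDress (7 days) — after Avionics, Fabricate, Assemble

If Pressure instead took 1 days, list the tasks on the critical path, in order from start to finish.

Baseline: Fabricate→Avionics→Pressure→Integrate = 3+9+4+3 = 19 → 19 days.
Pressure is on the critical path; changing it to 1 makes that path 16 days.
The binding chain switches to Fabricate→Avionics→WetDress = 3+9+7 = 19; finish 19 days.

Fabricate, Avionics, WetDress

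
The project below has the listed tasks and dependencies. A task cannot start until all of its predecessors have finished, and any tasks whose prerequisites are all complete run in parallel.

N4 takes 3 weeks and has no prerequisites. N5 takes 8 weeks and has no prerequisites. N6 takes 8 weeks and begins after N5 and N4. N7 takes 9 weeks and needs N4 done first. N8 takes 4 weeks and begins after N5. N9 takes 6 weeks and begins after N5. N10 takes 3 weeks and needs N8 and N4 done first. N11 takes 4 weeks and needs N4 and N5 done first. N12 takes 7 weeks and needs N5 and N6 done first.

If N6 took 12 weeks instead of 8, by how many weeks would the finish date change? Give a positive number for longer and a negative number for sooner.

4

Critical path before the change: N5→N6→N12 = 8+8+7 = 23 giving 23 weeks.
N6 lies on that path, so at 12 weeks the path becomes 27 weeks.
The critical path is still N5→N6→N12; finish is now 27 weeks.
Change in finish: 27 − 23 = +4 weeks.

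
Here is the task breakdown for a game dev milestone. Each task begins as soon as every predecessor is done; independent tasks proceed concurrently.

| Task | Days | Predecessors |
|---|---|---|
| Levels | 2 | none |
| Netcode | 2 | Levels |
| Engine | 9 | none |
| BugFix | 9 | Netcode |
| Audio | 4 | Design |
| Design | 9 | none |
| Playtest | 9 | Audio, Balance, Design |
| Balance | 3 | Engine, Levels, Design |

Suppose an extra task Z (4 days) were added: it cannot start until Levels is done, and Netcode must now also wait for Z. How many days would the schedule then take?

Originally the schedule takes 22 days.
With Z inserted, Netcode now waits for max(Levels, Z).
New critical path: Design→Audio→Playtest = 9+4+9 = 22 ⇒ 22 days.

22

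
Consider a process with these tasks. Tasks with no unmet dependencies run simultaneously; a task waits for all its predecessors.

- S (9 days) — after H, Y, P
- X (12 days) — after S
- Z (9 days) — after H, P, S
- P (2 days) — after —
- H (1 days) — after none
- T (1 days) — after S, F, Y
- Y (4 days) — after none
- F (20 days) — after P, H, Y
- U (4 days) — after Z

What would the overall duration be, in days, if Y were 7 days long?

29

Critical path before the change: Y→S→Z→U = 4+9+9+4 = 26 giving 26 days.
Y lies on that path, so at 7 days the path becomes 29 days.
That remains the longest chain; total 29 days.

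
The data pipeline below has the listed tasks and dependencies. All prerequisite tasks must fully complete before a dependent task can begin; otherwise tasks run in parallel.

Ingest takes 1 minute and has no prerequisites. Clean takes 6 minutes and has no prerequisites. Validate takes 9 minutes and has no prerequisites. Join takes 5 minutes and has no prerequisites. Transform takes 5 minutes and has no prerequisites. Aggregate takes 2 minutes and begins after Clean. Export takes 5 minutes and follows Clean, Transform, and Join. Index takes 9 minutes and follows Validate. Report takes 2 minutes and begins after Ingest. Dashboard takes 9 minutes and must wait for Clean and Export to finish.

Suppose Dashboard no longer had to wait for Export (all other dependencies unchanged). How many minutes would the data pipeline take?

Before: longest chain Clean→Export→Dashboard = 6+5+9 = 20, finish 20.
Without Export→Dashboard, Dashboard's earliest start moves from 11 to 6.
After: Validate→Index = 9+9 = 18 → 18 minutes.

18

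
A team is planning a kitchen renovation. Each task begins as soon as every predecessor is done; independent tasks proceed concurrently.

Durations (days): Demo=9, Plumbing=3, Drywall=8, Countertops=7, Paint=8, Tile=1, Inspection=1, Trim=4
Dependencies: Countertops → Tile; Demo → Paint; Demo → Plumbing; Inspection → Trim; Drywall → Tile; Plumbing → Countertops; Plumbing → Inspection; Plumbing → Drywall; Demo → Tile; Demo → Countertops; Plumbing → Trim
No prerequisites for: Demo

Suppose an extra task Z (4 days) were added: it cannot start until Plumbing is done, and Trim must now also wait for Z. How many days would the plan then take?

21

Originally the plan takes 21 days.
With Z inserted, Trim now waits for max(Inspection, Plumbing, Z).
New critical path: Demo→Plumbing→Drywall→Tile = 9+3+8+1 = 21 ⇒ 21 days.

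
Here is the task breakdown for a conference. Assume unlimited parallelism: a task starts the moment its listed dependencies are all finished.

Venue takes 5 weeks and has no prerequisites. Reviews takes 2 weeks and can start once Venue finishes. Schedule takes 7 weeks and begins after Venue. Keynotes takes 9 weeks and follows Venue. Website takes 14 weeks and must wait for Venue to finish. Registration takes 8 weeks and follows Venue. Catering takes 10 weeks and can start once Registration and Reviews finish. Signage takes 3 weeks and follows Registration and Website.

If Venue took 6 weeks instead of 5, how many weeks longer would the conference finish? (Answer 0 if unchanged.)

1

As given, the longest chain is Venue→Registration→Catering = 5+8+10 = 23, so the finish is 23 weeks.
Since Venue is critical, the +1 change carries straight to that chain (now 24 weeks).
The critical path is still Venue→Registration→Catering; finish is now 24 weeks.
Change in finish: 24 − 23 = +1 weeks.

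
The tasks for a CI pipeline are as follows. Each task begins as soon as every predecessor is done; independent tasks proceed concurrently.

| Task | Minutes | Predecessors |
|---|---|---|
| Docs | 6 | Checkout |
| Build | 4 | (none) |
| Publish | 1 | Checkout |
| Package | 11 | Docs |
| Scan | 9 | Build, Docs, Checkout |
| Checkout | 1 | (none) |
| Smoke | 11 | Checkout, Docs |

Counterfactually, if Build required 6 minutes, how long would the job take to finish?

Critical path before the change: Checkout→Docs→Package = 1+6+11 = 18 giving 18 minutes.
Build is off the critical path — its longest chain is 13 minutes, giving 5 of slack.
No other chain overtakes it, so the finish is 18 minutes.

18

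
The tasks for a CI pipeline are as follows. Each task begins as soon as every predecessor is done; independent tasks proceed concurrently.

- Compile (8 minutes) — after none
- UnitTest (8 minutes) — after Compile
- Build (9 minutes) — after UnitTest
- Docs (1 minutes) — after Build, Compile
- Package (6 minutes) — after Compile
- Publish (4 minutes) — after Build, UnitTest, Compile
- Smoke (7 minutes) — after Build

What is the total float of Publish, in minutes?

3

Critical path: Compile→UnitTest→Build→Smoke = 8+8+9+7 = 32, so the finish is 32 minutes.
Publish finishes as early as 29 and must finish by 32.
So Publish can slip 32 − 29 = 3 minutes.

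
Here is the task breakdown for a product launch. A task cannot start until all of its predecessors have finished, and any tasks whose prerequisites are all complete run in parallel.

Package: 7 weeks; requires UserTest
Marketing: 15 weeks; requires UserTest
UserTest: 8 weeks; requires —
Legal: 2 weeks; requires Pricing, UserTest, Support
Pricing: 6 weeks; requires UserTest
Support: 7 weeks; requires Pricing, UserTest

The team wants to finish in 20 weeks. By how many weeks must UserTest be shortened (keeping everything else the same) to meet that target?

Current finish: 23 weeks; target: 20.
UserTest is on every critical path, so each week cut from UserTest cuts the finish by one (this holds down to a finish of 16).
Need 23 − 20 = 3 weeks off UserTest → UserTest becomes 5 weeks, finish becomes 20.

3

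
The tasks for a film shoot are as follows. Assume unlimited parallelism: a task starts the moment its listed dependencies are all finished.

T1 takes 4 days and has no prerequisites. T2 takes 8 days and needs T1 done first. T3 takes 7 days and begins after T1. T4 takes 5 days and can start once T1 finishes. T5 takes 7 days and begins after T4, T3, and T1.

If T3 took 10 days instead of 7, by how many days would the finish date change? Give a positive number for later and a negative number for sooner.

3

Baseline: T1→T3→T5 = 4+7+7 = 18 → 18 days.
T3 is on the critical path; changing it to 10 makes that path 21 days.
No other chain overtakes it, so the finish is 21 days.
Change in finish: 21 − 18 = +3 days.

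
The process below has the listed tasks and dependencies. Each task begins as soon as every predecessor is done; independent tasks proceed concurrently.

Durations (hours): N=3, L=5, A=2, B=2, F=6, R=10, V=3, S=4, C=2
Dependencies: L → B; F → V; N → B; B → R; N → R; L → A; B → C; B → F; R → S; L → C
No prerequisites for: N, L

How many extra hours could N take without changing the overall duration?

The longest chain is L→B→R→S = 5+2+10+4 = 21; overall finish 21 hours.
The longest chain containing N totals 19 hours.
Float = 21 − 19 = 2.

2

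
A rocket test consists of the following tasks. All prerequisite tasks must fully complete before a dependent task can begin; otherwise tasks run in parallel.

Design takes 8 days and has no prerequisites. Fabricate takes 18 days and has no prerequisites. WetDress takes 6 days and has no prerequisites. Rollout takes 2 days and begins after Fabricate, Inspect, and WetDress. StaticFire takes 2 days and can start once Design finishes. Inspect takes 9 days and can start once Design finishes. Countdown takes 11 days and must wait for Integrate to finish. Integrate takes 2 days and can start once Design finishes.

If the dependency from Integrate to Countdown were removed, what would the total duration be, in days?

With the dependency in place, Design→Integrate→Countdown = 8+2+11 = 21 sets the finish at 21 days.
Without Integrate→Countdown, Countdown's earliest start moves from 10 to 0.
The longest chain is now Fabricate→Rollout = 18+2 = 20, so the schedule takes 20 days.

20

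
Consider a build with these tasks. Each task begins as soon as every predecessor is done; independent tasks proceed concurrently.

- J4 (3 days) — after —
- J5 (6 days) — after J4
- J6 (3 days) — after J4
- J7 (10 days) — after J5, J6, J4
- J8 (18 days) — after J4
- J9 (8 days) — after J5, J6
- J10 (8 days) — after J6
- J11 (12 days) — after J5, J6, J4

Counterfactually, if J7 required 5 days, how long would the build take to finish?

Actual critical path: J4→J5→J11 = 3+6+12 = 21 ⇒ 21 days.
J7 has 2 days of float (longest path through it is 19).
No other chain overtakes it, so the finish is 21 days.

21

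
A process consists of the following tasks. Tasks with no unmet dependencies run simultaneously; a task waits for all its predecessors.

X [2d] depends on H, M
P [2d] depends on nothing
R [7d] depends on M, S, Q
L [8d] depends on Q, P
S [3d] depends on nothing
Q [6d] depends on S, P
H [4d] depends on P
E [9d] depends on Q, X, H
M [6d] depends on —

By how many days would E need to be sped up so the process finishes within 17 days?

1

Current finish: 18 days; target: 17.
E is on every critical path, so each day cut from E cuts the finish by one (this holds down to a finish of 17).
Need 18 − 17 = 1 day off E → E becomes 8 days, finish becomes 17.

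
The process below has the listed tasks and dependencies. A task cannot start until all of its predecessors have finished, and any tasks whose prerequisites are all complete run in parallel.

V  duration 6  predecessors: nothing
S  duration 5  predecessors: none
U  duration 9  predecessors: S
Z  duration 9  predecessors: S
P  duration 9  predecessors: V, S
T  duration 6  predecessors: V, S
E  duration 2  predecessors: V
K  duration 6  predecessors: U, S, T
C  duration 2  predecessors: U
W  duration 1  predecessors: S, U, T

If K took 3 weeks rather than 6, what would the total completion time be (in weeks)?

The binding path is S→U→K = 5+9+6 = 20; finish at 20 weeks.
K lies on that path, so at 3 weeks the path becomes 17 weeks.
The critical path is still S→U→K; finish is now 17 weeks.

17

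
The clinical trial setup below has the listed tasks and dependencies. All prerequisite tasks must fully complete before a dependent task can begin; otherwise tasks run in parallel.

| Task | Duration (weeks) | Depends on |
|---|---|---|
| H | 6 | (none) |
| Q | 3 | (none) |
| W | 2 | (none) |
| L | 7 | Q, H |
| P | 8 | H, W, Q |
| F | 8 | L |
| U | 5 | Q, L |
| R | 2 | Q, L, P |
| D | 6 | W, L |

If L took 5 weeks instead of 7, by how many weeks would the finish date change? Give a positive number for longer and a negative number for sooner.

Critical path before the change: H→L→F = 6+7+8 = 21 giving 21 weeks.
L lies on that path, so at 5 weeks the path becomes 19 weeks.
The critical path is still H→L→F; finish is now 19 weeks.
Change in finish: 19 − 21 = -2 weeks.

-2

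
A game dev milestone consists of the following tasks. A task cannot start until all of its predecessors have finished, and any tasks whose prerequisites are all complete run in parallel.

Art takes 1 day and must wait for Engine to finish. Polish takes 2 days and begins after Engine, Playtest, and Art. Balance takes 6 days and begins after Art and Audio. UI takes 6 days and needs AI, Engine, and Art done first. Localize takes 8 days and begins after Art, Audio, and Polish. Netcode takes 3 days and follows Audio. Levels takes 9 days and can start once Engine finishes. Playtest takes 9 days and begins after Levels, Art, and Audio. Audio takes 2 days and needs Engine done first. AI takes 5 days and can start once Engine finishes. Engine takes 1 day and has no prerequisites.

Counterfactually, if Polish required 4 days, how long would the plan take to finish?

31

The binding path is Engine→Levels→Playtest→Polish→Localize = 1+9+9+2+8 = 29; finish at 29 days.
Since Polish is critical, the +2 change carries straight to that chain (now 31 days).
The critical path is still Engine→Levels→Playtest→Polish→Localize; finish is now 31 days.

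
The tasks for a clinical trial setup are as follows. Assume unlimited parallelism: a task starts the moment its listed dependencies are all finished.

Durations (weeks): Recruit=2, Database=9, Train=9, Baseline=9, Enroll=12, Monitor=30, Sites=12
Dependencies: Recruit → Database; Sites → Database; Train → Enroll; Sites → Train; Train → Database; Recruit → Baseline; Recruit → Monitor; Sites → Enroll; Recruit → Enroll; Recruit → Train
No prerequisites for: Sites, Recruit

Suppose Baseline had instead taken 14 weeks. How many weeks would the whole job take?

Critical path before the change: Sites→Train→Enroll = 12+9+12 = 33 giving 33 weeks.
Baseline has 22 weeks of float (longest path through it is 11).
The critical path is still Sites→Train→Enroll; finish is now 33 weeks.

33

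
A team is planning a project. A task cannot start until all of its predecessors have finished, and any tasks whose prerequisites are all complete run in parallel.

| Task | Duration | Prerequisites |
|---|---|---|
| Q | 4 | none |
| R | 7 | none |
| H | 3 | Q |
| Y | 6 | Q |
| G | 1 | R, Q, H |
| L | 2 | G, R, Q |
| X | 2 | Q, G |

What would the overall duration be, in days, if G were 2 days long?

Baseline: Q→H→G→L = 4+3+1+2 = 10 → 10 days.
Since G is critical, the +1 change carries straight to that chain (now 11 days).
No other chain overtakes it, so the finish is 11 days.

11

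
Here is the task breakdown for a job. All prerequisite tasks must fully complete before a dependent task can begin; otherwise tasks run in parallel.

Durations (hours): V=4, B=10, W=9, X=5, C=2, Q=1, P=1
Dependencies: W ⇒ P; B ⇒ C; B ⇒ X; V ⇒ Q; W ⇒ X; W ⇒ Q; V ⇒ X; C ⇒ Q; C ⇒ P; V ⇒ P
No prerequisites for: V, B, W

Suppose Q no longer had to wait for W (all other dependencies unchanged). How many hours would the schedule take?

Before: longest chain B→X = 10+5 = 15, finish 15.
Dropping W→Q doesn't change Q's earliest start (12); another predecessor still binds.
After: B→X = 10+5 = 15 → 15 hours.

15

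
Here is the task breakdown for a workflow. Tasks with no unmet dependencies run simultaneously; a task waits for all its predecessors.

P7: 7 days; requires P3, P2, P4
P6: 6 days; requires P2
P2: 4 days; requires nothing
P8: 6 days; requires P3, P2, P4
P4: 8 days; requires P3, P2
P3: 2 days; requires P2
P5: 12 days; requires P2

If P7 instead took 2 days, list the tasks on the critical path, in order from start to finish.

The binding path is P2→P3→P4→P7 = 4+2+8+7 = 21; finish at 21 days.
P7 lies on that path, so at 2 days the path becomes 16 days.
New critical path: P2→P3→P4→P8 = 4+2+8+6 = 20 ⇒ 20 days.

P2, P3, P4, P8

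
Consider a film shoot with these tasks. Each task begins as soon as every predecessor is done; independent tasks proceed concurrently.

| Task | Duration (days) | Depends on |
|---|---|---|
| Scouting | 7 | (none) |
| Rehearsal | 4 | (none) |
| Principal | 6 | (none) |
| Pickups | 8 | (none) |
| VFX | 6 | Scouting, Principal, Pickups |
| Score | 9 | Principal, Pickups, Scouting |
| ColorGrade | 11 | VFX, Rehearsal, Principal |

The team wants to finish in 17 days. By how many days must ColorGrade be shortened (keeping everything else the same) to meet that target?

8

Current finish: 25 days; target: 17.
ColorGrade is on every critical path, so each day cut from ColorGrade cuts the finish by one (this holds down to a finish of 17).
Need 25 − 17 = 8 days off ColorGrade → ColorGrade becomes 3 days, finish becomes 17.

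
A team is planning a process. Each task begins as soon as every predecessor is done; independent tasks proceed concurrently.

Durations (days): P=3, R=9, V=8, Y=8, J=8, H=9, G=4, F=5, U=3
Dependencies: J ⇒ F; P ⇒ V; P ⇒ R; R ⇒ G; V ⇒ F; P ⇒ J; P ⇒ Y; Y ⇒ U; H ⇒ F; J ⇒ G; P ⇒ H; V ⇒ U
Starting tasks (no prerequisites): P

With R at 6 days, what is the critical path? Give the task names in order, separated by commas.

P, H, F

Actual critical path: P→H→F = 3+9+5 = 17 ⇒ 17 days.
The longest path through R is only 16 days, so R has float 1.
That remains the longest chain; total 17 days.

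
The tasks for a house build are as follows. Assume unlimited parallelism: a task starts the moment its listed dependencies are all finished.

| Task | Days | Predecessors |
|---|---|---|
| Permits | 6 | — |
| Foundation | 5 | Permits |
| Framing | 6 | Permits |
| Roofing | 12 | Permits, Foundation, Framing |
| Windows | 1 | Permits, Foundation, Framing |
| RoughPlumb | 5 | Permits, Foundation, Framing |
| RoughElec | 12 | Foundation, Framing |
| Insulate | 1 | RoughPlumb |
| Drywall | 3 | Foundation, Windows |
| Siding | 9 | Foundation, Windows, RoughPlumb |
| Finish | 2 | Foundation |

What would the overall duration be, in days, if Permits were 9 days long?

29

The binding path is Permits→Framing→RoughPlumb→Siding = 6+6+5+9 = 26; finish at 26 days.
Since Permits is critical, the +3 change carries straight to that chain (now 29 days).
The critical path is still Permits→Framing→RoughPlumb→Siding; finish is now 29 days.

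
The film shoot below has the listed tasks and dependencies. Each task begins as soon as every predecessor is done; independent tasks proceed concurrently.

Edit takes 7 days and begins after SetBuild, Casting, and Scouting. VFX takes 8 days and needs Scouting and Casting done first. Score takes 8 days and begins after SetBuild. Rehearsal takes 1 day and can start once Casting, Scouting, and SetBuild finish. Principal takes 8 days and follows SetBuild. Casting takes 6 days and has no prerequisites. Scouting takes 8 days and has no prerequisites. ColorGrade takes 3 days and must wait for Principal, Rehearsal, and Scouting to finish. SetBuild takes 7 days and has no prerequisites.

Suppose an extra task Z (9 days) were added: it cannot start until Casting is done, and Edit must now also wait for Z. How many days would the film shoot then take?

22

Originally the film shoot takes 18 days.
With Z inserted, Edit now waits for max(SetBuild, Casting, Scouting, Z).
New critical path: Casting→Z→Edit = 6+9+7 = 22 ⇒ 22 days.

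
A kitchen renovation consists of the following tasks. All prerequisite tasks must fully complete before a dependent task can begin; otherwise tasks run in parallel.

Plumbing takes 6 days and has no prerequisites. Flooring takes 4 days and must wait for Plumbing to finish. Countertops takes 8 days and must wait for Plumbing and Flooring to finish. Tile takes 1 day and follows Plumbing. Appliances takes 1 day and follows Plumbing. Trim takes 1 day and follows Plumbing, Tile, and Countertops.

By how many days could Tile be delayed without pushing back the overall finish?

11

The longest chain is Plumbing→Flooring→Countertops→Trim = 6+4+8+1 = 19; overall finish 19 days.
The longest chain containing Tile totals 8 days.
Slack of Tile = 17 − 6 = 11 days.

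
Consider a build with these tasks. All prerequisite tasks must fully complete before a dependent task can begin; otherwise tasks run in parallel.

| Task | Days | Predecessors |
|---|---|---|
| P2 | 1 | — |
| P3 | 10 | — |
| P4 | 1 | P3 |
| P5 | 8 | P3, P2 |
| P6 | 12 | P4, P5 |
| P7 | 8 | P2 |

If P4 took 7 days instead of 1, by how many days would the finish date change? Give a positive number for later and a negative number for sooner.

Actual critical path: P3→P5→P6 = 10+8+12 = 30 ⇒ 30 days.
P4 is off the critical path — its longest chain is 23 days, giving 7 of slack.
The critical path is still P3→P5→P6; finish is now 30 days.
Change in finish: 30 − 30 = +0 days.

0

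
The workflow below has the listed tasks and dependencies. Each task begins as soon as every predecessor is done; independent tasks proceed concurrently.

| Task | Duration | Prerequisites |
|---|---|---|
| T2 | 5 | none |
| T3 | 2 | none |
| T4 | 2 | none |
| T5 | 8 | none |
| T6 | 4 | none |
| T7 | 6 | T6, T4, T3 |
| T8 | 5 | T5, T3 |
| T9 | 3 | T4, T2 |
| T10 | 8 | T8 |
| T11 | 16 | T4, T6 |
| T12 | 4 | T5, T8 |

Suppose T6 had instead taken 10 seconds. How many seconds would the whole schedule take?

Actual critical path: T5→T8→T10 = 8+5+8 = 21 ⇒ 21 seconds.
T6 has 1 second of float (longest path through it is 20).
Now T6→T11 = 10+16 = 26 is longest, so the finish becomes 26 seconds.

26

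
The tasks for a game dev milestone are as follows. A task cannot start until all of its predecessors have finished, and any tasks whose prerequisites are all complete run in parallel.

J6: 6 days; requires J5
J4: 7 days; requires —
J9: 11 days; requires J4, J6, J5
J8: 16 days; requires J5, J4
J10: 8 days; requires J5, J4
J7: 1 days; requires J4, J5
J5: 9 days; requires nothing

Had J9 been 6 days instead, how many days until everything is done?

The binding path is J5→J6→J9 = 9+6+11 = 26; finish at 26 days.
Since J9 is critical, the -5 change carries straight to that chain (now 21 days).
Now J5→J8 = 9+16 = 25 is longest, so the finish becomes 25 days.

25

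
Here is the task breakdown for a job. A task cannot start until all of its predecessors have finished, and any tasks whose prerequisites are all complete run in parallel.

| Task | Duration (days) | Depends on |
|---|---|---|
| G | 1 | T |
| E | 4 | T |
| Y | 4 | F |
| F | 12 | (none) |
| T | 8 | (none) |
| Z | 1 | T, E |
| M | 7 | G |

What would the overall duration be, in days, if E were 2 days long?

As given, the longest chain is F→Y = 12+4 = 16, so the finish is 16 days.
E has 3 days of float (longest path through it is 13).
No other chain overtakes it, so the finish is 16 days.

16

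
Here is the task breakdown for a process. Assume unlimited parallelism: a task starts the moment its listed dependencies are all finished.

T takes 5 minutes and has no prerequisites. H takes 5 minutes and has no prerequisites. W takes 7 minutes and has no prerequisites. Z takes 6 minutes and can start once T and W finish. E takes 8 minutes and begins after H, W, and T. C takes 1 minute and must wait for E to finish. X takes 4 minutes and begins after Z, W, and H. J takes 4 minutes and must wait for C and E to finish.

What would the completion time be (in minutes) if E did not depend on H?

Original critical path: W→E→C→J = 7+8+1+4 = 20 ⇒ 20 minutes.
Dropping H→E doesn't change E's earliest start (7); another predecessor still binds.
The longest chain is now W→E→C→J = 7+8+1+4 = 20, so the job takes 20 minutes.

20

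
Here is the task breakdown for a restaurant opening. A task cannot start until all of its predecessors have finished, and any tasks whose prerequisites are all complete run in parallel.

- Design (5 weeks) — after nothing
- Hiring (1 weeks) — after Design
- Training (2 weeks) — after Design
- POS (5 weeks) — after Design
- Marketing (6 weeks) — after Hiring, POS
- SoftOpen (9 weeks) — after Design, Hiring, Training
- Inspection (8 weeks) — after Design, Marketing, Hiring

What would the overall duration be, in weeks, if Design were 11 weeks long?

Critical path before the change: Design→POS→Marketing→Inspection = 5+5+6+8 = 24 giving 24 weeks.
Since Design is critical, the +6 change carries straight to that chain (now 30 weeks).
That remains the longest chain; total 30 weeks.

30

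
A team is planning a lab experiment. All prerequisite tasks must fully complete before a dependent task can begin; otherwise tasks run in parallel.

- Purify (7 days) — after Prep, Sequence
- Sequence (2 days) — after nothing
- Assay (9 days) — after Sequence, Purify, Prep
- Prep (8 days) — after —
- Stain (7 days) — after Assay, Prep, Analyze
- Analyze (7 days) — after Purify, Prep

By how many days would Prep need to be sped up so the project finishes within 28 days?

3

Current finish: 31 days; target: 28.
Prep is on every critical path, so each day cut from Prep cuts the finish by one (this holds down to a finish of 25).
Need 31 − 28 = 3 days off Prep → Prep becomes 5 days, finish becomes 28.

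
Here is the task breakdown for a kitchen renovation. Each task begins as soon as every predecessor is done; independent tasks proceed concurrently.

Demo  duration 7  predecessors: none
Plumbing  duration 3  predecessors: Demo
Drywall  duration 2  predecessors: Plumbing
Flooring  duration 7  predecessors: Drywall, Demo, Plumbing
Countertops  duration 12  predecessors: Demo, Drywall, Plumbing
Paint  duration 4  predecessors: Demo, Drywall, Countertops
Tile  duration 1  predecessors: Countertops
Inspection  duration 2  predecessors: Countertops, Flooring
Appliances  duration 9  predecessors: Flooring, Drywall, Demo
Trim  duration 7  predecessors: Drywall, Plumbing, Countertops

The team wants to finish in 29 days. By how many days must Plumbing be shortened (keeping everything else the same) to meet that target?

2

Current finish: 31 days; target: 29.
Plumbing is on every critical path, so each day cut from Plumbing cuts the finish by one (this holds down to a finish of 29).
Need 31 − 29 = 2 days off Plumbing → Plumbing becomes 1 day, finish becomes 29.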